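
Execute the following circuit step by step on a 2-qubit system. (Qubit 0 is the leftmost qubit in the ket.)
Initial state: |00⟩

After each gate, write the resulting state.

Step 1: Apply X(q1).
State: |01⟩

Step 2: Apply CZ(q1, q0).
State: |01⟩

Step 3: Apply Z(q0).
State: |01⟩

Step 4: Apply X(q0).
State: |11⟩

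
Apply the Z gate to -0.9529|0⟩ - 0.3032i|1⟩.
-0.9529|0⟩ + 0.3032i|1⟩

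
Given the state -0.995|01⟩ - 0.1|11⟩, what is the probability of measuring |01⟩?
0.99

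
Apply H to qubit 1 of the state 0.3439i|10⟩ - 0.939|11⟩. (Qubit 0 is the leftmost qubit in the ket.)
(-0.664 + 0.2432i)|10⟩ + (0.664 + 0.2432i)|11⟩

H on qubit 1 mixes each pair of kets that differ only in qubit 1: amplitudes (a, b) of (|…0…⟩, |…1…⟩) become ((a + b)/√2, (a − b)/√2). Kets absent from the input have amplitude 0.
(|10⟩, |11⟩): (a, b) = (0.3439i, -0.939) → ((-0.664 + 0.2432i), (0.664 + 0.2432i))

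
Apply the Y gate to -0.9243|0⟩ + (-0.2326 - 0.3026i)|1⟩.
(-0.3026 + 0.2326i)|0⟩ - 0.9243i|1⟩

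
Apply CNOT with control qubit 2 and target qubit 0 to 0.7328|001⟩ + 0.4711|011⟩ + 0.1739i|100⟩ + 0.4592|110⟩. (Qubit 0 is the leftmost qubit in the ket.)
0.1739i|100⟩ + 0.7328|101⟩ + 0.4592|110⟩ + 0.4711|111⟩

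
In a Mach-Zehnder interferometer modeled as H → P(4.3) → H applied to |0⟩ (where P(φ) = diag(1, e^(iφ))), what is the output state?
(0.2996 - 0.4581i)|0⟩ + (0.7004 + 0.4581i)|1⟩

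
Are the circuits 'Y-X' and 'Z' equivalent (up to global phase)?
Yes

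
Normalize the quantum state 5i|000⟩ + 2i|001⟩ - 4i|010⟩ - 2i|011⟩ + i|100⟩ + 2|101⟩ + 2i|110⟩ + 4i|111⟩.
0.5812i|000⟩ + 0.2325i|001⟩ - 0.465i|010⟩ - 0.2325i|011⟩ + 0.1162i|100⟩ + 0.2325|101⟩ + 0.2325i|110⟩ + 0.465i|111⟩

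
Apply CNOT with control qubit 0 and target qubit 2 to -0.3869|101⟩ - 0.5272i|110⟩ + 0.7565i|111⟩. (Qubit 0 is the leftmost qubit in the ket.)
-0.3869|100⟩ + 0.7565i|110⟩ - 0.5272i|111⟩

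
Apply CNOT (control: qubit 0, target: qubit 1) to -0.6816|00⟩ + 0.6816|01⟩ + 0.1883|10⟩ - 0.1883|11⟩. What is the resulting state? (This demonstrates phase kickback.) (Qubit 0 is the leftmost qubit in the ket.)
-0.6816|00⟩ + 0.6816|01⟩ - 0.1883|10⟩ + 0.1883|11⟩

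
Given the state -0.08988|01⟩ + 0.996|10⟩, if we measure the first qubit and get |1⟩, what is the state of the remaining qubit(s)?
|0⟩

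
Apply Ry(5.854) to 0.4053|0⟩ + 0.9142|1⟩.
-0.5907|0⟩ - 0.8069|1⟩

Ry(5.854) = [[cos(θ/2), −sin(θ/2)], [sin(θ/2), cos(θ/2)]]; θ = 5.854, cos(θ/2) ≈ -0.977063, sin(θ/2) ≈ 0.212949.
With a = amp(|0⟩) = 0.4053 and b = amp(|1⟩) = 0.9142:
new amp(|0⟩) = (-0.977063)·a + (-0.212949)·b = -0.5907
new amp(|1⟩) = (0.212949)·a + (-0.977063)·b = -0.8069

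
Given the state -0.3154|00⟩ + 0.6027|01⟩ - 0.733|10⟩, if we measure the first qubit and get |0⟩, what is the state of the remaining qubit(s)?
-0.4637|0⟩ + 0.886|1⟩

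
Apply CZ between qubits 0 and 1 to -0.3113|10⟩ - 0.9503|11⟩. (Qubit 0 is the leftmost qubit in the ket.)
-0.3113|10⟩ + 0.9503|11⟩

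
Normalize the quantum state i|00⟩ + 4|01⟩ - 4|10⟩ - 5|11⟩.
0.1313i|00⟩ + 0.5252|01⟩ - 0.5252|10⟩ - 0.6565|11⟩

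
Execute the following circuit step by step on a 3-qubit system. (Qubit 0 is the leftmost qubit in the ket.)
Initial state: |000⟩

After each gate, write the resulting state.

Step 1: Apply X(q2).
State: |001⟩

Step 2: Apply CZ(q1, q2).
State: |001⟩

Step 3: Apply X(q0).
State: |101⟩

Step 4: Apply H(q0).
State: 1/√2|001⟩ - 1/√2|101⟩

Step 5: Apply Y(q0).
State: (1/√2)i|001⟩ + (1/√2)i|101⟩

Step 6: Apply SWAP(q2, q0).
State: (1/√2)i|100⟩ + (1/√2)i|101⟩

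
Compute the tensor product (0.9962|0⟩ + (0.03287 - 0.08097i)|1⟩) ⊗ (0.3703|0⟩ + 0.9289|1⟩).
0.3689|00⟩ + 0.9254|01⟩ + (0.01217 - 0.02998i)|10⟩ + (0.03053 - 0.07521i)|11⟩

amp(|b₁b₂…⟩) = product of the factor amplitudes for bits b₁, b₂, …; only kets whose every factor amplitude is nonzero survive.
|00⟩: (0.9962)(0.3703) = 0.3689
|01⟩: (0.9962)(0.9289) = 0.9254
|10⟩: (0.03287 - 0.08097i)(0.3703) = (0.01217 - 0.02998i)
|11⟩: (0.03287 - 0.08097i)(0.9289) = (0.03053 - 0.07521i)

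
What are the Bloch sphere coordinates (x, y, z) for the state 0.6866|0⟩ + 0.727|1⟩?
(0.9983, 0, -0.05711)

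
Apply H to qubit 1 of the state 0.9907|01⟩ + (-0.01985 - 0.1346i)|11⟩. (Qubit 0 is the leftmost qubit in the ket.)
0.7005|00⟩ - 0.7005|01⟩ + (-0.01404 - 0.09518i)|10⟩ + (0.01404 + 0.09518i)|11⟩

H on qubit 1 mixes each pair of kets that differ only in qubit 1: amplitudes (a, b) of (|…0…⟩, |…1…⟩) become ((a + b)/√2, (a − b)/√2). Kets absent from the input have amplitude 0.
(|00⟩, |01⟩): (a, b) = (0, 0.9907) → (0.7005, -0.7005)
(|10⟩, |11⟩): (a, b) = (0, (-0.01985 - 0.1346i)) → ((-0.01404 - 0.09518i), (0.01404 + 0.09518i))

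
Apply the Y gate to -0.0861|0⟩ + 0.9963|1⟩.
-0.9963i|0⟩ - 0.0861i|1⟩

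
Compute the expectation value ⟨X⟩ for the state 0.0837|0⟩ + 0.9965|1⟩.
0.1668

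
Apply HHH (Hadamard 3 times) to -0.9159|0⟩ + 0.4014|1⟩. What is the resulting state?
-0.3638|0⟩ - 0.9315|1⟩

H² = I, so H^3 = H: a single Hadamard. With (a, b) = (-0.9159, 0.4014), H gives ((a + b)/√2, (a − b)/√2) = (-0.3638, -0.9315).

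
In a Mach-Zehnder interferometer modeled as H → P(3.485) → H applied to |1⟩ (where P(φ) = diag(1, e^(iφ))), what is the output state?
(0.9708 + 0.1683i)|0⟩ + (0.02919 - 0.1683i)|1⟩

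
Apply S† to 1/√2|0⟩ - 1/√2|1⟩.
1/√2|0⟩ + (1/√2)i|1⟩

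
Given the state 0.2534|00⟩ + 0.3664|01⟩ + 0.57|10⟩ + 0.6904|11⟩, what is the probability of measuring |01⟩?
0.1342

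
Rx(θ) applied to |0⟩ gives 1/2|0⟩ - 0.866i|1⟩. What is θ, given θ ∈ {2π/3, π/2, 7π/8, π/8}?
2π/3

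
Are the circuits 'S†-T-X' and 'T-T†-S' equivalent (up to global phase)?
No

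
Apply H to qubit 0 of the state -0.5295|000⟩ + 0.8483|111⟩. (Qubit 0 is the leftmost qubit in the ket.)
-0.3744|000⟩ + 0.5998|011⟩ - 0.3744|100⟩ - 0.5998|111⟩

H on qubit 0 mixes each pair of kets that differ only in qubit 0: amplitudes (a, b) of (|…0…⟩, |…1…⟩) become ((a + b)/√2, (a − b)/√2). Kets absent from the input have amplitude 0.
(|000⟩, |100⟩): (a, b) = (-0.5295, 0) → (-0.3744, -0.3744)
(|011⟩, |111⟩): (a, b) = (0, 0.8483) → (0.5998, -0.5998)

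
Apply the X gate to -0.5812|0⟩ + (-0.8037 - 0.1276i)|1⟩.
(-0.8037 - 0.1276i)|0⟩ - 0.5812|1⟩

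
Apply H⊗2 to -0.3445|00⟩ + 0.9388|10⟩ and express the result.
0.2972|00⟩ + 0.2972|01⟩ - 0.6417|10⟩ - 0.6417|11⟩

H⊗2 gives amp(|y⟩) = (1/2) Σ_x (−1)^(x·y) amp(|x⟩), where x·y is the number of positions in which both x and y have a 1.
|00⟩: (-0.3445 + 0.9388)/2 = 0.2972
|01⟩: (-0.3445 + 0.9388)/2 = 0.2972
|10⟩: (-0.3445 - 0.9388)/2 = -0.6417
|11⟩: (-0.3445 - 0.9388)/2 = -0.6417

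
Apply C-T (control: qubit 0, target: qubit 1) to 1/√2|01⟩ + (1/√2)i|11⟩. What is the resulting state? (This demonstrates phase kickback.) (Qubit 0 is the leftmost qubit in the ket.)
1/√2|01⟩ + (-1/2 + (1/2)i)|11⟩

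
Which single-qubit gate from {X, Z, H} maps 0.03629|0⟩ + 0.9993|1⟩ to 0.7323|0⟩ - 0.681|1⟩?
H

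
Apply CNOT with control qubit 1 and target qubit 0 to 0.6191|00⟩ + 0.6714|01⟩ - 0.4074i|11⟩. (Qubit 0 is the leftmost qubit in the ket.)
0.6191|00⟩ - 0.4074i|01⟩ + 0.6714|11⟩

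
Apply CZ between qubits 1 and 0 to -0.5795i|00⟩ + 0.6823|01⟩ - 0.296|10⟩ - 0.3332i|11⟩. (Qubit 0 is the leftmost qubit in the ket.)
-0.5795i|00⟩ + 0.6823|01⟩ - 0.296|10⟩ + 0.3332i|11⟩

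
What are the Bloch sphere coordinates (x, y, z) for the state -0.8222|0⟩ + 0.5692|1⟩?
(-0.936, 0, 0.352)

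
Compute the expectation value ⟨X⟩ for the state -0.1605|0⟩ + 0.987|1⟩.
-0.3168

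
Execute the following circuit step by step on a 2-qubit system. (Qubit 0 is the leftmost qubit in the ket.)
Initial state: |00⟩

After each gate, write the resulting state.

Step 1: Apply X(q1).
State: |01⟩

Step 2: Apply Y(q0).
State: i|11⟩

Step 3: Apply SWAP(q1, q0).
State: i|11⟩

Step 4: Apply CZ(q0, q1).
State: -i|11⟩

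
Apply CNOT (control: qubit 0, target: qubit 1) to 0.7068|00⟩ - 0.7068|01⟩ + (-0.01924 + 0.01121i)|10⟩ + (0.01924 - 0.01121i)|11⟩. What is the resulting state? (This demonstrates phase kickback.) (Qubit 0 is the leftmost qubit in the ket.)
0.7068|00⟩ - 0.7068|01⟩ + (0.01924 - 0.01121i)|10⟩ + (-0.01924 + 0.01121i)|11⟩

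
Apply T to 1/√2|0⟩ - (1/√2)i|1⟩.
1/√2|0⟩ + (1/2 - (1/2)i)|1⟩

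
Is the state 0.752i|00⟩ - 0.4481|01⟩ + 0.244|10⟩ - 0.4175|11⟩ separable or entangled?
Entangled

Writing the state as a|00⟩ + b|01⟩ + c|10⟩ + d|11⟩, it is a product state iff ad − bc = 0.
Here (a, b, c, d) = (0.752i, -0.4481, 0.244, -0.4175): ad − bc = (0.752i)(-0.4175) − (-0.4481)(0.244) = (0.1093 - 0.314i) ≠ 0, so the state is entangled.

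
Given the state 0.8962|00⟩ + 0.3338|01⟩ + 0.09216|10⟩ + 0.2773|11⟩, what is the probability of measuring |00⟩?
0.8032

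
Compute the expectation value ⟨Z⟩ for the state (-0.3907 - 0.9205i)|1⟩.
-1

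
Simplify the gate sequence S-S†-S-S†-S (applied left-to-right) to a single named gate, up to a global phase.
S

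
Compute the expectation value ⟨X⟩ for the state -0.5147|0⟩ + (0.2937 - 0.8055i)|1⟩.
-0.3023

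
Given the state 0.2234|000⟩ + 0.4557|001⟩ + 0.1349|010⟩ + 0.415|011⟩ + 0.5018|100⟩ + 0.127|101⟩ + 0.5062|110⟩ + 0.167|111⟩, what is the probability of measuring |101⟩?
0.01613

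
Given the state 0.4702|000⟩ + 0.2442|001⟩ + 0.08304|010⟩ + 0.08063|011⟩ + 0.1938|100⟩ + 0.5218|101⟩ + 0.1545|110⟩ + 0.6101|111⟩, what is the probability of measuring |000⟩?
0.2211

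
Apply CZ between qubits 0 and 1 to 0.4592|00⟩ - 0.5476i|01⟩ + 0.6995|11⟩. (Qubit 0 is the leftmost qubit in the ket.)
0.4592|00⟩ - 0.5476i|01⟩ - 0.6995|11⟩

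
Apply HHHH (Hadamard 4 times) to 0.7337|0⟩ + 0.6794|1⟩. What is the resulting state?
0.7337|0⟩ + 0.6794|1⟩

H² = I, so an even number of Hadamards cancels: H^4 = I and the state is unchanged.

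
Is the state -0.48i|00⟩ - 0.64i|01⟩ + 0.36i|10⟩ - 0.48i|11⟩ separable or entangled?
Entangled

Writing the state as a|00⟩ + b|01⟩ + c|10⟩ + d|11⟩, it is a product state iff ad − bc = 0.
Here (a, b, c, d) = (-0.48i, -0.64i, 0.36i, -0.48i): ad − bc = (-0.48i)(-0.48i) − (-0.64i)(0.36i) = -0.4608 ≠ 0, so the state is entangled.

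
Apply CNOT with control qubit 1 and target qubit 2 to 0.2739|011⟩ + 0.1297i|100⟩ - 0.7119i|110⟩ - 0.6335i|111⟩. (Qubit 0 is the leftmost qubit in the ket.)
0.2739|010⟩ + 0.1297i|100⟩ - 0.6335i|110⟩ - 0.7119i|111⟩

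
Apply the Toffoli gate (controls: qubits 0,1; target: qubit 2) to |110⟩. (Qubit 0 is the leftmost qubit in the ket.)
|111⟩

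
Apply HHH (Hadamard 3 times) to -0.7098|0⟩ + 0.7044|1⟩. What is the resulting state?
-0.003818|0⟩ - |1⟩

H² = I, so H^3 = H: a single Hadamard. With (a, b) = (-0.7098, 0.7044), H gives ((a + b)/√2, (a − b)/√2) = (-0.003818, -1).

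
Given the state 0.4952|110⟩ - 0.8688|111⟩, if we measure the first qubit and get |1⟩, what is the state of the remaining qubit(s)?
0.4952|10⟩ - 0.8688|11⟩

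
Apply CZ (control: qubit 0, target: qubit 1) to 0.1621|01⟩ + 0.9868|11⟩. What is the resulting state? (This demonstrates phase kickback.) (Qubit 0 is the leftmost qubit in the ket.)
0.1621|01⟩ - 0.9868|11⟩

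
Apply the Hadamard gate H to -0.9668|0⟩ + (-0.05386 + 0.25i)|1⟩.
(-0.7217 + 0.1768i)|0⟩ + (-0.6455 - 0.1768i)|1⟩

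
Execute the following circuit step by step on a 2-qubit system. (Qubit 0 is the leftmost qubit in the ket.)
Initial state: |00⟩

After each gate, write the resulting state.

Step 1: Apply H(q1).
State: 1/√2|00⟩ + 1/√2|01⟩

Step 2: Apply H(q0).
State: 1/2|00⟩ + 1/2|01⟩ + 1/2|10⟩ + 1/2|11⟩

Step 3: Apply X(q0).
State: 1/2|00⟩ + 1/2|01⟩ + 1/2|10⟩ + 1/2|11⟩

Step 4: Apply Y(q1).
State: -(1/2)i|00⟩ + (1/2)i|01⟩ - (1/2)i|10⟩ + (1/2)i|11⟩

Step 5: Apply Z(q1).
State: -(1/2)i|00⟩ - (1/2)i|01⟩ - (1/2)i|10⟩ - (1/2)i|11⟩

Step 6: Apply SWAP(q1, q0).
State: -(1/2)i|00⟩ - (1/2)i|01⟩ - (1/2)i|10⟩ - (1/2)i|11⟩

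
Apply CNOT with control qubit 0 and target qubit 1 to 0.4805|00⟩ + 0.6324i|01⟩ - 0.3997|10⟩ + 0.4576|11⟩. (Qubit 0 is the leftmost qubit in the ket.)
0.4805|00⟩ + 0.6324i|01⟩ + 0.4576|10⟩ - 0.3997|11⟩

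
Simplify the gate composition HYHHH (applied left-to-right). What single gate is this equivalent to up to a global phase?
Y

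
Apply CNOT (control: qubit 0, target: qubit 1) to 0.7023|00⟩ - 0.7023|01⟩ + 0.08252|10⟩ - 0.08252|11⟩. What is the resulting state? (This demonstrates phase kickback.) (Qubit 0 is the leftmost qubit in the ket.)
0.7023|00⟩ - 0.7023|01⟩ - 0.08252|10⟩ + 0.08252|11⟩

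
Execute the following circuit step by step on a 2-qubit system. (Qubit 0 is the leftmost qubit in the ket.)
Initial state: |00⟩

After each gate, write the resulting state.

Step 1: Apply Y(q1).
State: i|01⟩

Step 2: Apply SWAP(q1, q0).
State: i|10⟩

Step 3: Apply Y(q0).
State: |00⟩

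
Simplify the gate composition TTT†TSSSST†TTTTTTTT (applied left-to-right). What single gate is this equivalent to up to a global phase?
T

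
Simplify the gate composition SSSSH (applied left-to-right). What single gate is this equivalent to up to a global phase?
H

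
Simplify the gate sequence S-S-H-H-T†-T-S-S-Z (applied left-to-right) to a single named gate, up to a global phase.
Z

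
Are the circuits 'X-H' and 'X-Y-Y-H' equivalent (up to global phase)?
Yes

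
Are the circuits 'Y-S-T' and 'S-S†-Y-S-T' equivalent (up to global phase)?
Yes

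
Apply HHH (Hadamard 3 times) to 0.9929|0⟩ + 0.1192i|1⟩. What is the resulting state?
(0.7021 + 0.08429i)|0⟩ + (0.7021 - 0.08429i)|1⟩

H² = I, so H^3 = H: a single Hadamard. With (a, b) = (0.9929, 0.1192i), H gives ((a + b)/√2, (a − b)/√2) = ((0.7021 + 0.08429i), (0.7021 - 0.08429i)).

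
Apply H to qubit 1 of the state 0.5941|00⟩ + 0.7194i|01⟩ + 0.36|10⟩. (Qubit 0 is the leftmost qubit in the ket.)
(0.4201 + 0.5087i)|00⟩ + (0.4201 - 0.5087i)|01⟩ + 0.2546|10⟩ + 0.2546|11⟩

H on qubit 1 mixes each pair of kets that differ only in qubit 1: amplitudes (a, b) of (|…0…⟩, |…1…⟩) become ((a + b)/√2, (a − b)/√2). Kets absent from the input have amplitude 0.
(|00⟩, |01⟩): (a, b) = (0.5941, 0.7194i) → ((0.4201 + 0.5087i), (0.4201 - 0.5087i))
(|10⟩, |11⟩): (a, b) = (0.36, 0) → (0.2546, 0.2546)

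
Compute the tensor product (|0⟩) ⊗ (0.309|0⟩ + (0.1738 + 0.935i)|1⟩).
0.309|00⟩ + (0.1738 + 0.935i)|01⟩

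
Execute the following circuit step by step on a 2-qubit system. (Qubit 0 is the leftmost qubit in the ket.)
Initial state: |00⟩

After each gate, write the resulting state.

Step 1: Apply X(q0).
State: |10⟩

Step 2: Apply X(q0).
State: |00⟩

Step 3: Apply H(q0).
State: 1/√2|00⟩ + 1/√2|10⟩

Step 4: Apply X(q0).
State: 1/√2|00⟩ + 1/√2|10⟩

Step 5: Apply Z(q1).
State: 1/√2|00⟩ + 1/√2|10⟩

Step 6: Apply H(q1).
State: 1/2|00⟩ + 1/2|01⟩ + 1/2|10⟩ + 1/2|11⟩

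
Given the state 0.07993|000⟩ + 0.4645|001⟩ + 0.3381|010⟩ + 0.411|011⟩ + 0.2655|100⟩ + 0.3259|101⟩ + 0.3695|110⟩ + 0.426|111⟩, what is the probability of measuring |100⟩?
0.07049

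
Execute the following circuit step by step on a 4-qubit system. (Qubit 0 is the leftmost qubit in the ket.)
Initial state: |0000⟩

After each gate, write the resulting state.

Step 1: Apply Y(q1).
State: i|0100⟩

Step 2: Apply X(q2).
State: i|0110⟩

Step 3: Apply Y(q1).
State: |0010⟩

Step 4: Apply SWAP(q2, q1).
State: |0100⟩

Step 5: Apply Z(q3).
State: |0100⟩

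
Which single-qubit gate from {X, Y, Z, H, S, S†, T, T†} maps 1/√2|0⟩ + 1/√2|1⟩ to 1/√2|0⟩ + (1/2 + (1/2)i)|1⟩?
T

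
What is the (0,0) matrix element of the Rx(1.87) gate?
0.5938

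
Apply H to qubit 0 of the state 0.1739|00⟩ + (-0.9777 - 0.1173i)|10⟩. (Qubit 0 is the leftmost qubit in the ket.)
(-0.5684 - 0.08294i)|00⟩ + (0.8143 + 0.08294i)|10⟩

H on qubit 0 mixes each pair of kets that differ only in qubit 0: amplitudes (a, b) of (|…0…⟩, |…1…⟩) become ((a + b)/√2, (a − b)/√2). Kets absent from the input have amplitude 0.
(|00⟩, |10⟩): (a, b) = (0.1739, (-0.9777 - 0.1173i)) → ((-0.5684 - 0.08294i), (0.8143 + 0.08294i))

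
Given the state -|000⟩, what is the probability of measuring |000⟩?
1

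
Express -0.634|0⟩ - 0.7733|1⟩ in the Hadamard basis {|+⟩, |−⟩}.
-0.9951|+⟩ + 0.0985|−⟩

With |ψ⟩ = α|0⟩ + β|1⟩, the Hadamard-basis coefficients are ⟨+|ψ⟩ = (α + β)/√2 and ⟨−|ψ⟩ = (α − β)/√2.
Here α = -0.634, β = -0.7733: (α + β)/√2 = -0.9951, (α − β)/√2 = 0.0985.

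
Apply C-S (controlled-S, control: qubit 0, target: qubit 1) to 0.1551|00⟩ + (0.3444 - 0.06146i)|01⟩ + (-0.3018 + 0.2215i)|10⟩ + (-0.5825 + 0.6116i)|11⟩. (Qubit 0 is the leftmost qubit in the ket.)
0.1551|00⟩ + (0.3444 - 0.06146i)|01⟩ + (-0.3018 + 0.2215i)|10⟩ + (-0.6116 - 0.5825i)|11⟩

C-S leaves the control-|0⟩ kets |00⟩, |01⟩ unchanged and applies S to qubit 1 on the control-|1⟩ pair (|10⟩, |11⟩).
S = [[1, 0], [0, i]].
With a = amp(|10⟩) = (-0.3018 + 0.2215i) and b = amp(|11⟩) = (-0.5825 + 0.6116i):
new amp(|10⟩) = (1)·a = (-0.3018 + 0.2215i)
new amp(|11⟩) = (i)·b = (-0.6116 - 0.5825i)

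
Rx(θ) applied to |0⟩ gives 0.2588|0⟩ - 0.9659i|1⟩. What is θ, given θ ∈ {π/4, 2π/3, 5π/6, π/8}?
5π/6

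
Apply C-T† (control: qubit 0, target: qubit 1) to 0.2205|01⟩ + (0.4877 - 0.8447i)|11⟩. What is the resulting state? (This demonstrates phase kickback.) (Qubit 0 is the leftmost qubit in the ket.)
0.2205|01⟩ + (-0.2524 - 0.9421i)|11⟩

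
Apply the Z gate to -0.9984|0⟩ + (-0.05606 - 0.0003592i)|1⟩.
-0.9984|0⟩ + (0.05606 + 0.0003592i)|1⟩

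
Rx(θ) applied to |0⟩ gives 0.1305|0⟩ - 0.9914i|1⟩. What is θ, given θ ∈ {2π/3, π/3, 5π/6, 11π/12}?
11π/12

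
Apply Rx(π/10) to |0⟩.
0.9877|0⟩ - 0.1564i|1⟩

Rx(π/10) = [[cos(θ/2), −i·sin(θ/2)], [−i·sin(θ/2), cos(θ/2)]]; θ = π/10, cos(θ/2) ≈ 0.987688, sin(θ/2) ≈ 0.156434.
With a = amp(|0⟩) = 1 and b = amp(|1⟩) = 0:
new amp(|0⟩) = (0.987688)·a + (-0.156434i)·b = 0.9877
new amp(|1⟩) = (-0.156434i)·a + (0.987688)·b = -0.1564i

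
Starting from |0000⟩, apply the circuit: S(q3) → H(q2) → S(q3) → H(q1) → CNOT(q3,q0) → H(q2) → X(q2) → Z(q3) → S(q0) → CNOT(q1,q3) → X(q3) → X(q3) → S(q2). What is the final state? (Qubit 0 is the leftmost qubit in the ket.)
(1/√2)i|0010⟩ + (1/√2)i|0111⟩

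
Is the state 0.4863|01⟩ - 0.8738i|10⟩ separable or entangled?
Entangled

Writing the state as a|00⟩ + b|01⟩ + c|10⟩ + d|11⟩, it is a product state iff ad − bc = 0.
Here (a, b, c, d) = (0, 0.4863, -0.8738i, 0): ad − bc = (0)(0) − (0.4863)(-0.8738i) = 0.4249i ≠ 0, so the state is entangled.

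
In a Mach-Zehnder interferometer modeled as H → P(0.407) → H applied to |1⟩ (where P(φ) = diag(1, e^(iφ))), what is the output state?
(0.04084 - 0.1979i)|0⟩ + (0.9592 + 0.1979i)|1⟩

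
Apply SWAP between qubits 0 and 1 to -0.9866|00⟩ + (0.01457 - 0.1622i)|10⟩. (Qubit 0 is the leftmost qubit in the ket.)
-0.9866|00⟩ + (0.01457 - 0.1622i)|01⟩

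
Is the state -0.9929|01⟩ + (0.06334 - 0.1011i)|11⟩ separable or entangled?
Separable

Writing the state as a|00⟩ + b|01⟩ + c|10⟩ + d|11⟩, it is a product state iff ad − bc = 0.
Here (a, b, c, d) = (0, -0.9929, 0, (0.06334 - 0.1011i)): ad − bc = (0)(0.06334 - 0.1011i) − (-0.9929)(0) = 0, so the state is separable.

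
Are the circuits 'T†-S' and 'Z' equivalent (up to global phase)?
No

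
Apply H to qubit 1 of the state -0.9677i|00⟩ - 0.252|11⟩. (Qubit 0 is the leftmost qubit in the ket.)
-0.6843i|00⟩ - 0.6843i|01⟩ - 0.1782|10⟩ + 0.1782|11⟩

H on qubit 1 mixes each pair of kets that differ only in qubit 1: amplitudes (a, b) of (|…0…⟩, |…1…⟩) become ((a + b)/√2, (a − b)/√2). Kets absent from the input have amplitude 0.
(|00⟩, |01⟩): (a, b) = (-0.9677i, 0) → (-0.6843i, -0.6843i)
(|10⟩, |11⟩): (a, b) = (0, -0.252) → (-0.1782, 0.1782)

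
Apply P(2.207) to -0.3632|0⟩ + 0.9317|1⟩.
-0.3632|0⟩ + (-0.5536 + 0.7494i)|1⟩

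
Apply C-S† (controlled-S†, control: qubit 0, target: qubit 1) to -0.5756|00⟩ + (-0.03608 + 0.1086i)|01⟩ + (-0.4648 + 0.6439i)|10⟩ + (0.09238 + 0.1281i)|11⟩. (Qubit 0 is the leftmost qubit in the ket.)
-0.5756|00⟩ + (-0.03608 + 0.1086i)|01⟩ + (-0.4648 + 0.6439i)|10⟩ + (0.1281 - 0.09238i)|11⟩

C-S† leaves the control-|0⟩ kets |00⟩, |01⟩ unchanged and applies S† to qubit 1 on the control-|1⟩ pair (|10⟩, |11⟩).
S† = [[1, 0], [0, -i]].
With a = amp(|10⟩) = (-0.4648 + 0.6439i) and b = amp(|11⟩) = (0.09238 + 0.1281i):
new amp(|10⟩) = (1)·a = (-0.4648 + 0.6439i)
new amp(|11⟩) = (-i)·b = (0.1281 - 0.09238i)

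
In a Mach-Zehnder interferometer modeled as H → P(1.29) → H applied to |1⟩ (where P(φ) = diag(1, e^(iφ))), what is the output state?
(0.3614 - 0.4804i)|0⟩ + (0.6386 + 0.4804i)|1⟩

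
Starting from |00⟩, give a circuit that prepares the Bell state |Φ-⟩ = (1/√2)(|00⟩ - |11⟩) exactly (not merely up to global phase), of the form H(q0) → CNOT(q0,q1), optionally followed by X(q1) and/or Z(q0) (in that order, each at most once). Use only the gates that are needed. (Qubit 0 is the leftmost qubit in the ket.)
H(q0) → CNOT(q0,q1) → Z(q0)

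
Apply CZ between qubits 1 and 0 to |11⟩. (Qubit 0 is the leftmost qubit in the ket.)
-|11⟩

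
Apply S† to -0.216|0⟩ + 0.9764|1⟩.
-0.216|0⟩ - 0.9764i|1⟩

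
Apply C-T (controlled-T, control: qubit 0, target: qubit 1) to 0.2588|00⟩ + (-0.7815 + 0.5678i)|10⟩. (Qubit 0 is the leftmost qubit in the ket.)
0.2588|00⟩ + (-0.7815 + 0.5678i)|10⟩

C-T leaves the control-|0⟩ kets |00⟩, |01⟩ unchanged and applies T to qubit 1 on the control-|1⟩ pair (|10⟩, |11⟩).
T = [[1, 0], [0, (1/√2 + (1/√2)i)]].
With a = amp(|10⟩) = (-0.7815 + 0.5678i) and b = amp(|11⟩) = 0:
new amp(|10⟩) = (1)·a = (-0.7815 + 0.5678i)
new amp(|11⟩) = (1/√2 + (1/√2)i)·b = 0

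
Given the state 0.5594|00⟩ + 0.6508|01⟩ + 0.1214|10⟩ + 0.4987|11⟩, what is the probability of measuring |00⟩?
0.3129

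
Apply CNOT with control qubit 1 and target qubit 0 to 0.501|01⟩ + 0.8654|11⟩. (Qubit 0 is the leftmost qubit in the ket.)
0.8654|01⟩ + 0.501|11⟩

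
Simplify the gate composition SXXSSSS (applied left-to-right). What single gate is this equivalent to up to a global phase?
S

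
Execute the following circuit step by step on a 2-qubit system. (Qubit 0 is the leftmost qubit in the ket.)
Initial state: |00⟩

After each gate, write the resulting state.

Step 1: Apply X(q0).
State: |10⟩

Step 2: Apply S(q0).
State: i|10⟩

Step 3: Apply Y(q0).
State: |00⟩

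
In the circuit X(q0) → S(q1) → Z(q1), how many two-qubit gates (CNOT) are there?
0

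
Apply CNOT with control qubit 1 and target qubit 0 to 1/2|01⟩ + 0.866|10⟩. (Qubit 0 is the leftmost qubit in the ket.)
0.866|10⟩ + 1/2|11⟩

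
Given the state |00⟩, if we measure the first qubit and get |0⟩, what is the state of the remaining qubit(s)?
|0⟩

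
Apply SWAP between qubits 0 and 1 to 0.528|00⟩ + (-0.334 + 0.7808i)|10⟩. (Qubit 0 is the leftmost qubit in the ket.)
0.528|00⟩ + (-0.334 + 0.7808i)|01⟩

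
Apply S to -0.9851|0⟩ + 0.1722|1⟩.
-0.9851|0⟩ + 0.1722i|1⟩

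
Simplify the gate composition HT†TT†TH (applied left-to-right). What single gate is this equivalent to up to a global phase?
I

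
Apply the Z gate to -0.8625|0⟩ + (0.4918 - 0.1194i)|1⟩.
-0.8625|0⟩ + (-0.4918 + 0.1194i)|1⟩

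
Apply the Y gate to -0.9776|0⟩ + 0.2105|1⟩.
-0.2105i|0⟩ - 0.9776i|1⟩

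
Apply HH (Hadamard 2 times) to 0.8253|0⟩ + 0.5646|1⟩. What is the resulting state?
0.8253|0⟩ + 0.5646|1⟩

H² = I, so an even number of Hadamards cancels: H^2 = I and the state is unchanged.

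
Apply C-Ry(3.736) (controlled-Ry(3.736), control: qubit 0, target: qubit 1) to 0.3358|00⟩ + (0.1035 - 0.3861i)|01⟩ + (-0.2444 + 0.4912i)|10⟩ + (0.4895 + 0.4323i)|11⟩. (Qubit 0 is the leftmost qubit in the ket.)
0.3358|00⟩ + (0.1035 - 0.3861i)|01⟩ + (-0.3965 - 0.5572i)|10⟩ + (-0.377 + 0.3431i)|11⟩

C-Ry(3.736) leaves the control-|0⟩ kets |00⟩, |01⟩ unchanged and applies Ry(3.736) to qubit 1 on the control-|1⟩ pair (|10⟩, |11⟩).
Ry(3.736) = [[cos(θ/2), −sin(θ/2)], [sin(θ/2), cos(θ/2)]]; θ = 3.736, cos(θ/2) ≈ -0.292848, sin(θ/2) ≈ 0.956159.
With a = amp(|10⟩) = (-0.2444 + 0.4912i) and b = amp(|11⟩) = (0.4895 + 0.4323i):
new amp(|10⟩) = (-0.292848)·a + (-0.956159)·b = (-0.3965 - 0.5572i)
new amp(|11⟩) = (0.956159)·a + (-0.292848)·b = (-0.377 + 0.3431i)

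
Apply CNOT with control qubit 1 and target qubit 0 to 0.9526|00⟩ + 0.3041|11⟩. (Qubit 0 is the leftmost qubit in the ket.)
0.9526|00⟩ + 0.3041|01⟩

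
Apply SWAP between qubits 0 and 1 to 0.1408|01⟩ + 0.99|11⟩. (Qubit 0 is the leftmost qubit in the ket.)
0.1408|10⟩ + 0.99|11⟩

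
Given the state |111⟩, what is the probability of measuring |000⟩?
0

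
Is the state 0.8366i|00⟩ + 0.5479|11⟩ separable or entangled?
Entangled

Writing the state as a|00⟩ + b|01⟩ + c|10⟩ + d|11⟩, it is a product state iff ad − bc = 0.
Here (a, b, c, d) = (0.8366i, 0, 0, 0.5479): ad − bc = (0.8366i)(0.5479) − (0)(0) = 0.4584i ≠ 0, so the state is entangled.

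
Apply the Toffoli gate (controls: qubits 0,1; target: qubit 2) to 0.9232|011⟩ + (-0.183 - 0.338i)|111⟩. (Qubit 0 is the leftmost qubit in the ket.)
0.9232|011⟩ + (-0.183 - 0.338i)|110⟩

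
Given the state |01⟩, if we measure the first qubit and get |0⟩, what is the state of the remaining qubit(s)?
|1⟩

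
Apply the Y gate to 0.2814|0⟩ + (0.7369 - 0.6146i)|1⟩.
(-0.6146 - 0.7369i)|0⟩ + 0.2814i|1⟩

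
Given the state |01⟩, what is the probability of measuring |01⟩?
1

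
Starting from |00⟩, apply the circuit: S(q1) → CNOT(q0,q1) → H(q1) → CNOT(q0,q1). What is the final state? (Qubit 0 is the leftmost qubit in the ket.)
1/√2|00⟩ + 1/√2|01⟩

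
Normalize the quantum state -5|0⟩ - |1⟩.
-0.9806|0⟩ - 0.1961|1⟩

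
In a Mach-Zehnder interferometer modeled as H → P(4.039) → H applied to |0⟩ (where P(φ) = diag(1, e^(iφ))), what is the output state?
(0.1882 - 0.3909i)|0⟩ + (0.8118 + 0.3909i)|1⟩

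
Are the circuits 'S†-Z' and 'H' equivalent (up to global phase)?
No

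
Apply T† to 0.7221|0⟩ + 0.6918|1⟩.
0.7221|0⟩ + (0.4892 - 0.4892i)|1⟩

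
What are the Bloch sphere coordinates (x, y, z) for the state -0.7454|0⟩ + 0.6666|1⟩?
(-0.9938, 0, 0.1113)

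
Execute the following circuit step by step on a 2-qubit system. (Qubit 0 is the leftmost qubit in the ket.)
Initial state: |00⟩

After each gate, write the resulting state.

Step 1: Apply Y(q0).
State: i|10⟩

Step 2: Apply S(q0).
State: -|10⟩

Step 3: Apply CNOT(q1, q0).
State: -|10⟩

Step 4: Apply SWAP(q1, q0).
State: -|01⟩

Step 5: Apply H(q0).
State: -1/√2|01⟩ - 1/√2|11⟩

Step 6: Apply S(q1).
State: -(1/√2)i|01⟩ - (1/√2)i|11⟩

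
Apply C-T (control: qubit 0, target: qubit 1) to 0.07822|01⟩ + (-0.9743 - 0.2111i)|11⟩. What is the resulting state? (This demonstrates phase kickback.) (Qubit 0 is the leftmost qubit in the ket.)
0.07822|01⟩ + (-0.5397 - 0.8382i)|11⟩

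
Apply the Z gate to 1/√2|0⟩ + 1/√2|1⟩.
1/√2|0⟩ - 1/√2|1⟩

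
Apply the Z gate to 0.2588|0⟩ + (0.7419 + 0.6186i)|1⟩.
0.2588|0⟩ + (-0.7419 - 0.6186i)|1⟩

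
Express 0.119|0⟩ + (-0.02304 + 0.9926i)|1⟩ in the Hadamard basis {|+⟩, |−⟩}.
(0.06785 + 0.7019i)|+⟩ + (0.1004 - 0.7019i)|−⟩

With |ψ⟩ = α|0⟩ + β|1⟩, the Hadamard-basis coefficients are ⟨+|ψ⟩ = (α + β)/√2 and ⟨−|ψ⟩ = (α − β)/√2.
Here α = 0.119, β = (-0.02304 + 0.9926i): (α + β)/√2 = (0.06785 + 0.7019i), (α − β)/√2 = (0.1004 - 0.7019i).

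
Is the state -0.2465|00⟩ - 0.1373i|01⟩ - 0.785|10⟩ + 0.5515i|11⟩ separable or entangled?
Entangled

Writing the state as a|00⟩ + b|01⟩ + c|10⟩ + d|11⟩, it is a product state iff ad − bc = 0.
Here (a, b, c, d) = (-0.2465, -0.1373i, -0.785, 0.5515i): ad − bc = (-0.2465)(0.5515i) − (-0.1373i)(-0.785) = -0.2437i ≠ 0, so the state is entangled.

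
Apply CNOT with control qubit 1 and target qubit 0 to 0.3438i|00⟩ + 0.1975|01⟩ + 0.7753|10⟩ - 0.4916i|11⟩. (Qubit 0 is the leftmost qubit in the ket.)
0.3438i|00⟩ - 0.4916i|01⟩ + 0.7753|10⟩ + 0.1975|11⟩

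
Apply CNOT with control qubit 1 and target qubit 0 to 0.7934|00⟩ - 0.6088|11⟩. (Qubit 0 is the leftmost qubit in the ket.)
0.7934|00⟩ - 0.6088|01⟩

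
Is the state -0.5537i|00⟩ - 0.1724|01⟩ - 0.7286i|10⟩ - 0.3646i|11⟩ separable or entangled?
Entangled

Writing the state as a|00⟩ + b|01⟩ + c|10⟩ + d|11⟩, it is a product state iff ad − bc = 0.
Here (a, b, c, d) = (-0.5537i, -0.1724, -0.7286i, -0.3646i): ad − bc = (-0.5537i)(-0.3646i) − (-0.1724)(-0.7286i) = (-0.2019 - 0.1256i) ≠ 0, so the state is entangled.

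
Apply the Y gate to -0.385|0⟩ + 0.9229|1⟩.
-0.9229i|0⟩ - 0.385i|1⟩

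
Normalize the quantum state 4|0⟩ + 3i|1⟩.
0.8|0⟩ + 0.6i|1⟩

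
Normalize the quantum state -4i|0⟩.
-i|0⟩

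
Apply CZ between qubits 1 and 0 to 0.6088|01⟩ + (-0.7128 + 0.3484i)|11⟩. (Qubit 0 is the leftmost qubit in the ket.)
0.6088|01⟩ + (0.7128 - 0.3484i)|11⟩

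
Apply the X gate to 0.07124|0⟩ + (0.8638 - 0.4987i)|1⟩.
(0.8638 - 0.4987i)|0⟩ + 0.07124|1⟩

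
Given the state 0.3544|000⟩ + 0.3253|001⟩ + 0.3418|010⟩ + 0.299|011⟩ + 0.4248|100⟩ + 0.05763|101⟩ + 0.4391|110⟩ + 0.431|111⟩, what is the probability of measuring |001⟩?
0.1058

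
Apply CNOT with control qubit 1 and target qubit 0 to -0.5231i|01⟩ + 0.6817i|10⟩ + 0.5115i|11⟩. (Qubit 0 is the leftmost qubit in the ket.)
0.5115i|01⟩ + 0.6817i|10⟩ - 0.5231i|11⟩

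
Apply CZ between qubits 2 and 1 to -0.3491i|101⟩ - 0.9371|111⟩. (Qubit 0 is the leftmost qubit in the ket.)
-0.3491i|101⟩ + 0.9371|111⟩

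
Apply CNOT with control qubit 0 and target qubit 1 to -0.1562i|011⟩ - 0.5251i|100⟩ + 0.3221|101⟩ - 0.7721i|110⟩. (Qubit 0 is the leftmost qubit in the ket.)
-0.1562i|011⟩ - 0.7721i|100⟩ - 0.5251i|110⟩ + 0.3221|111⟩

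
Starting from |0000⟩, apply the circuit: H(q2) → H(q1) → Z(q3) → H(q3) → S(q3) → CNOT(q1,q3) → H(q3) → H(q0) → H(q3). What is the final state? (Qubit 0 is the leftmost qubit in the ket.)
0.25|0000⟩ + 0.25i|0001⟩ + 0.25|0010⟩ + 0.25i|0011⟩ + 0.25i|0100⟩ + 0.25|0101⟩ + 0.25i|0110⟩ + 0.25|0111⟩ + 0.25|1000⟩ + 0.25i|1001⟩ + 0.25|1010⟩ + 0.25i|1011⟩ + 0.25i|1100⟩ + 0.25|1101⟩ + 0.25i|1110⟩ + 0.25|1111⟩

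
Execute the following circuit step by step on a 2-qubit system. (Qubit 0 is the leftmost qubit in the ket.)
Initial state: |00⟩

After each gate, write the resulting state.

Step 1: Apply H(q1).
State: 1/√2|00⟩ + 1/√2|01⟩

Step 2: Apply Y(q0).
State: (1/√2)i|10⟩ + (1/√2)i|11⟩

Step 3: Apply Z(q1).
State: (1/√2)i|10⟩ - (1/√2)i|11⟩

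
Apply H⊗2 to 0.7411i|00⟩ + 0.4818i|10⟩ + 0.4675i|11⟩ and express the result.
0.8452i|00⟩ + 0.3777i|01⟩ - 0.1041i|10⟩ + 0.3634i|11⟩

H⊗2 gives amp(|y⟩) = (1/2) Σ_x (−1)^(x·y) amp(|x⟩), where x·y is the number of positions in which both x and y have a 1.
|00⟩: (0.7411i + 0.4818i + 0.4675i)/2 = 0.8452i
|01⟩: (0.7411i + 0.4818i - 0.4675i)/2 = 0.3777i
|10⟩: (0.7411i - 0.4818i - 0.4675i)/2 = -0.1041i
|11⟩: (0.7411i - 0.4818i + 0.4675i)/2 = 0.3634i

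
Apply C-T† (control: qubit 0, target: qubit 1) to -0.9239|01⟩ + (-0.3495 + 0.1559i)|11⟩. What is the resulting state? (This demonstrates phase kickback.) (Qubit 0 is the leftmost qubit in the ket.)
-0.9239|01⟩ + (-0.1369 + 0.3574i)|11⟩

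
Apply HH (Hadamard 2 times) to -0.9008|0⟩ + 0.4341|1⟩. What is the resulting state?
-0.9008|0⟩ + 0.4341|1⟩

H² = I, so an even number of Hadamards cancels: H^2 = I and the state is unchanged.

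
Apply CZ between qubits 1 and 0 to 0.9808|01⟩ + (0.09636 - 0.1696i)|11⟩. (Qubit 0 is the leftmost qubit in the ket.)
0.9808|01⟩ + (-0.09636 + 0.1696i)|11⟩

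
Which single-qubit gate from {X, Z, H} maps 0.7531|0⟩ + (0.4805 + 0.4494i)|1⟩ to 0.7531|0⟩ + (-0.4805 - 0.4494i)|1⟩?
Z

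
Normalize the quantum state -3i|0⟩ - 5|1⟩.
-0.5145i|0⟩ - 0.8575|1⟩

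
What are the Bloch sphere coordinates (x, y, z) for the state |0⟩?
(0, 0, 1)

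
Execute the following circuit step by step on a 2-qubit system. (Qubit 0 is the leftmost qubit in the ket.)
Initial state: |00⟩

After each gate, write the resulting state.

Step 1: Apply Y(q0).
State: i|10⟩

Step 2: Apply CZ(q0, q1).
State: i|10⟩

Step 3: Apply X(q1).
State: i|11⟩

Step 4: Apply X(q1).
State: i|10⟩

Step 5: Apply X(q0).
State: i|00⟩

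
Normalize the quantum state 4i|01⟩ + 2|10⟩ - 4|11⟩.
0.6667i|01⟩ + 0.3333|10⟩ - 0.6667|11⟩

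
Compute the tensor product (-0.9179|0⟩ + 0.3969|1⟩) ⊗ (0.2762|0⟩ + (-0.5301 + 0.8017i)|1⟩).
-0.2535|00⟩ + (0.4866 - 0.7359i)|01⟩ + 0.1096|10⟩ + (-0.2104 + 0.3182i)|11⟩

amp(|b₁b₂…⟩) = product of the factor amplitudes for bits b₁, b₂, …; only kets whose every factor amplitude is nonzero survive.
|00⟩: (-0.9179)(0.2762) = -0.2535
|01⟩: (-0.9179)(-0.5301 + 0.8017i) = (0.4866 - 0.7359i)
|10⟩: (0.3969)(0.2762) = 0.1096
|11⟩: (0.3969)(-0.5301 + 0.8017i) = (-0.2104 + 0.3182i)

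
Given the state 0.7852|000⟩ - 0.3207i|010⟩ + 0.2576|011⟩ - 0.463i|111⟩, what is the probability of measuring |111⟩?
0.2144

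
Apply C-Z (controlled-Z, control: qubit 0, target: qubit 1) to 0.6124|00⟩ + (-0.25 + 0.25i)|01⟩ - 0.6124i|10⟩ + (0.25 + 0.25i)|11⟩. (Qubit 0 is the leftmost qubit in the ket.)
0.6124|00⟩ + (-0.25 + 0.25i)|01⟩ - 0.6124i|10⟩ + (-0.25 - 0.25i)|11⟩

C-Z leaves the control-|0⟩ kets |00⟩, |01⟩ unchanged and applies Z to qubit 1 on the control-|1⟩ pair (|10⟩, |11⟩).
Z = [[1, 0], [0, -1]].
With a = amp(|10⟩) = -0.6124i and b = amp(|11⟩) = (0.25 + 0.25i):
new amp(|10⟩) = (1)·a = -0.6124i
new amp(|11⟩) = (-1)·b = (-0.25 - 0.25i)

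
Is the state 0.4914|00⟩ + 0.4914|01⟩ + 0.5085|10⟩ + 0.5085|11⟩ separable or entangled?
Separable

Writing the state as a|00⟩ + b|01⟩ + c|10⟩ + d|11⟩, it is a product state iff ad − bc = 0.
Here (a, b, c, d) = (0.4914, 0.4914, 0.5085, 0.5085): ad − bc = (0.4914)(0.5085) − (0.4914)(0.5085) = 0, so the state is separable.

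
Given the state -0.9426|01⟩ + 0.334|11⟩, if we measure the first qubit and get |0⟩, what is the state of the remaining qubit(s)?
-|1⟩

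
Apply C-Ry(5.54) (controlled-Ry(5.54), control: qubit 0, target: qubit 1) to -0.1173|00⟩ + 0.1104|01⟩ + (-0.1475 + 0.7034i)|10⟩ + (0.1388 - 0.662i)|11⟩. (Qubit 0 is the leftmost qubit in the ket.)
-0.1173|00⟩ + 0.1104|01⟩ + (0.08703 - 0.415i)|10⟩ + (-0.1829 + 0.8722i)|11⟩

C-Ry(5.54) leaves the control-|0⟩ kets |00⟩, |01⟩ unchanged and applies Ry(5.54) to qubit 1 on the control-|1⟩ pair (|10⟩, |11⟩).
Ry(5.54) = [[cos(θ/2), −sin(θ/2)], [sin(θ/2), cos(θ/2)]]; θ = 5.54, cos(θ/2) ≈ -0.93175, sin(θ/2) ≈ 0.3631.
With a = amp(|10⟩) = (-0.1475 + 0.7034i) and b = amp(|11⟩) = (0.1388 - 0.662i):
new amp(|10⟩) = (-0.93175)·a + (-0.3631)·b = (0.08703 - 0.415i)
new amp(|11⟩) = (0.3631)·a + (-0.93175)·b = (-0.1829 + 0.8722i)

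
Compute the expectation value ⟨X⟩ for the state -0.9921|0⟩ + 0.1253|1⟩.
-0.2486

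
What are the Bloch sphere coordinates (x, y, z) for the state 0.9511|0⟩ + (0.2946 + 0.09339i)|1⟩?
(0.5604, 0.1776, 0.8091)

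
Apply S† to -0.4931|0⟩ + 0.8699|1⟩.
-0.4931|0⟩ - 0.8699i|1⟩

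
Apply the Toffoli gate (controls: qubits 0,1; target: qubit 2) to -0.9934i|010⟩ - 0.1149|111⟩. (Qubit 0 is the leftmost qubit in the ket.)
-0.9934i|010⟩ - 0.1149|110⟩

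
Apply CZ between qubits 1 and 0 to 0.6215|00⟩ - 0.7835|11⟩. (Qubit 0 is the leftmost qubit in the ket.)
0.6215|00⟩ + 0.7835|11⟩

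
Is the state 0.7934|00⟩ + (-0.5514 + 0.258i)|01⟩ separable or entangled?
Separable

Writing the state as a|00⟩ + b|01⟩ + c|10⟩ + d|11⟩, it is a product state iff ad − bc = 0.
Here (a, b, c, d) = (0.7934, (-0.5514 + 0.258i), 0, 0): ad − bc = (0.7934)(0) − (-0.5514 + 0.258i)(0) = 0, so the state is separable.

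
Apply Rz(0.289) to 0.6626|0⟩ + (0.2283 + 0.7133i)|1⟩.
(0.6557 - 0.09541i)|0⟩ + (0.1232 + 0.7387i)|1⟩

Rz(0.289) = [[e^(−iθ/2), 0], [0, e^(iθ/2)]] with e^(±iθ/2) = cos(θ/2) ± i·sin(θ/2); θ = 0.289, cos(θ/2) ≈ 0.989578, sin(θ/2) ≈ 0.143998.
With a = amp(|0⟩) = 0.6626 and b = amp(|1⟩) = (0.2283 + 0.7133i):
new amp(|0⟩) = (0.989578 - 0.143998i)·a = (0.6557 - 0.09541i)
new amp(|1⟩) = (0.989578 + 0.143998i)·b = (0.1232 + 0.7387i)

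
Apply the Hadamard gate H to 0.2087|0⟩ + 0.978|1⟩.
0.8391|0⟩ - 0.544|1⟩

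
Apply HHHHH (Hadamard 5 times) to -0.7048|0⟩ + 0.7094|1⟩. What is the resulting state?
0.003253|0⟩ - |1⟩

H² = I, so H^5 = H: a single Hadamard. With (a, b) = (-0.7048, 0.7094), H gives ((a + b)/√2, (a − b)/√2) = (0.003253, -1).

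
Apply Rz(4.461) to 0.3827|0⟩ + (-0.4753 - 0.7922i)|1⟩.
(-0.2346 - 0.3024i)|0⟩ + (0.9173 + 0.11i)|1⟩

Rz(4.461) = [[e^(−iθ/2), 0], [0, e^(iθ/2)]] with e^(±iθ/2) = cos(θ/2) ± i·sin(θ/2); θ = 4.461, cos(θ/2) ≈ -0.612883, sin(θ/2) ≈ 0.790174.
With a = amp(|0⟩) = 0.3827 and b = amp(|1⟩) = (-0.4753 - 0.7922i):
new amp(|0⟩) = (-0.612883 - 0.790174i)·a = (-0.2346 - 0.3024i)
new amp(|1⟩) = (-0.612883 + 0.790174i)·b = (0.9173 + 0.11i)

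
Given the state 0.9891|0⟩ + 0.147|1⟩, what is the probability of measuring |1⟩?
0.02161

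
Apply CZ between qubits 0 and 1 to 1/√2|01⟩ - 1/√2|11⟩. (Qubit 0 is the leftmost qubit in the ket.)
1/√2|01⟩ + 1/√2|11⟩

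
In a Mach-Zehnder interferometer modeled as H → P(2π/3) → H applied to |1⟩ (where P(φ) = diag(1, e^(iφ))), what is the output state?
(0.75 - 0.433i)|0⟩ + (0.25 + 0.433i)|1⟩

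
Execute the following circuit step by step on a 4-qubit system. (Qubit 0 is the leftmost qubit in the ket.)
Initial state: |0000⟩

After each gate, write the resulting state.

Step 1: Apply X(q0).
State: |1000⟩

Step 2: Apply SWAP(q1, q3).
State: |1000⟩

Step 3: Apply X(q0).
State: |0000⟩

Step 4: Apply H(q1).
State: 1/√2|0000⟩ + 1/√2|0100⟩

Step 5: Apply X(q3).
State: 1/√2|0001⟩ + 1/√2|0101⟩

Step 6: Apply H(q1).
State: |0001⟩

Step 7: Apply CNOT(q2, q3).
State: |0001⟩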